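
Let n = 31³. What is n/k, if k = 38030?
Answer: 29791/38030 ≈ 0.78336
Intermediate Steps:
n = 29791
n/k = 29791/38030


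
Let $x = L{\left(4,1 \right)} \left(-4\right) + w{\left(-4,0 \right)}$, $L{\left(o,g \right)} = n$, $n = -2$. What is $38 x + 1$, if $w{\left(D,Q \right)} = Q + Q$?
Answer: $305$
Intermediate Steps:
$w{\left(D,Q \right)} = 2 Q$
$L{\left(o,g \right)} = -2$
$x = 8$ ($x = \left(-2\right) \left(-4\right) + 2 \cdot 0 = 8 + 0 = 8$)
$38 x + 1 = 38 \cdot 8 + 1 = 304 + 1 = 305$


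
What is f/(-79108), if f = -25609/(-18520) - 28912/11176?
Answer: 31155507/2046716983520 ≈ 1.5222e-5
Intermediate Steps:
f = -31155507/25872440 (f = -25609*(-1/18520) - 28912*1/11176 = 25609/18520 - 3614/1397 = -31155507/25872440 ≈ -1.2042)
f/(-79108) = -31155507/25872440/(-79108) = -31155507/25872440*(-1/79108) = 31155507/2046716983520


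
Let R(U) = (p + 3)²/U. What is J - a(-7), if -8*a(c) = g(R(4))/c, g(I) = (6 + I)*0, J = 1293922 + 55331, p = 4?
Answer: 1349253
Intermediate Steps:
J = 1349253
R(U) = 49/U (R(U) = (4 + 3)²/U = 7²/U = 49/U)
g(I) = 0
a(c) = 0 (a(c) = -0/c = -⅛*0 = 0)
J - a(-7) = 1349253 - 1*0 = 1349253 + 0 = 1349253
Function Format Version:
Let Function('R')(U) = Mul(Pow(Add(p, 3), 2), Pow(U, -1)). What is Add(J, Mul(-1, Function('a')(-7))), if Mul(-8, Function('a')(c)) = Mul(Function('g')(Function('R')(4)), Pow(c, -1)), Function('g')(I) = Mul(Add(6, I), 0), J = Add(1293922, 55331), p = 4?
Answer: 1349253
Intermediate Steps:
J = 1349253
Function('R')(U) = Mul(49, Pow(U, -1)) (Function('R')(U) = Mul(Pow(Add(4, 3), 2), Pow(U, -1)) = Mul(Pow(7, 2), Pow(U, -1)) = Mul(49, Pow(U, -1)))
Function('g')(I) = 0
Function('a')(c) = 0 (Function('a')(c) = Mul(Rational(-1, 8), Mul(0, Pow(c, -1))) = Mul(Rational(-1, 8), 0) = 0)
Add(J, Mul(-1, Function('a')(-7))) = Add(1349253, Mul(-1, 0)) = Add(1349253, 0) = 1349253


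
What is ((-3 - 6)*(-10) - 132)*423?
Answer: -17766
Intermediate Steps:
((-3 - 6)*(-10) - 132)*423 = (-9*(-10) - 132)*423 = (90 - 132)*423 = -42*423 = -17766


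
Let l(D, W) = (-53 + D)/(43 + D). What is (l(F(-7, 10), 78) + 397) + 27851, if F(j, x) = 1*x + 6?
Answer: 1666595/59 ≈ 28247.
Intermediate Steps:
F(j, x) = 6 + x (F(j, x) = x + 6 = 6 + x)
l(D, W) = (-53 + D)/(43 + D)
(l(F(-7, 10), 78) + 397) + 27851 = ((-53 + (6 + 10))/(43 + (6 + 10)) + 397) + 27851 = ((-53 + 16)/(43 + 16) + 397) + 27851 = (-37/59 + 397) + 27851 = 23386/59 + 27851 = 1666595/59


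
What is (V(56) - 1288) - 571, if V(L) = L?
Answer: -1803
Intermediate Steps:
(V(56) - 1288) - 571 = (56 - 1288) - 571 = -1232 - 571 = -1803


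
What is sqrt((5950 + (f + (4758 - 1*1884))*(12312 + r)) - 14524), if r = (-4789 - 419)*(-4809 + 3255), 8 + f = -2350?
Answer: sqrt(4182452130) ≈ 64672.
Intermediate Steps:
f = -2358 (f = -8 - 2350 = -2358)
r = 8093232 (r = -5208*(-1554) = 8093232)
sqrt((5950 + (f + (4758 - 1*1884))*(12312 + r)) - 14524) = sqrt((5950 + (-2358 + (4758 - 1*1884))*(12312 + 8093232)) - 14524) = sqrt((5950 + (-2358 + (4758 - 1884))*8105544) - 14524) = sqrt((5950 + (-2358 + 2874)*8105544) - 14524) = sqrt((5950 + 516*8105544) - 14524) = sqrt((5950 + 4182460704) - 14524) = sqrt(4182466654 - 14524) = sqrt(4182452130)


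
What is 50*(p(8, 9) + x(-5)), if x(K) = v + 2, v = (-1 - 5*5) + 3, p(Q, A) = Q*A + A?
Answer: 3000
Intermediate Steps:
p(Q, A) = A + A*Q (p(Q, A) = A*Q + A = A + A*Q)
v = -23 (v = (-1 - 25) + 3 = -26 + 3 = -23)
x(K) = -21 (x(K) = -23 + 2 = -21)
50*(p(8, 9) + x(-5)) = 50*(9*(1 + 8) - 21) = 50*(9*9 - 21) = 50*(81 - 21) = 50*60 = 3000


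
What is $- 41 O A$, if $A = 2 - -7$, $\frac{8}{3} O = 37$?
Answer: $- \frac{40959}{8} \approx -5119.9$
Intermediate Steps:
$O = \frac{111}{8}$ ($O = \frac{3}{8} \cdot 37 = \frac{111}{8} \approx 13.875$)
$A = 9$ ($A = 2 + 7 = 9$)
$- 41 O A = \left(-41\right) \frac{111}{8} \cdot 9 = \left(- \frac{4551}{8}\right) 9 = - \frac{40959}{8}$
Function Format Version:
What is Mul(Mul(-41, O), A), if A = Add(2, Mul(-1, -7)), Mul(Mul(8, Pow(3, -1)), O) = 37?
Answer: Rational(-40959, 8) ≈ -5119.9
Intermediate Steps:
O = Rational(111, 8) (O = Mul(Rational(3, 8), 37) = Rational(111, 8) ≈ 13.875)
A = 9 (A = Add(2, 7) = 9)
Mul(Mul(-41, O), A) = Mul(Mul(-41, Rational(111, 8)), 9) = Mul(Rational(-4551, 8), 9) = Rational(-40959, 8)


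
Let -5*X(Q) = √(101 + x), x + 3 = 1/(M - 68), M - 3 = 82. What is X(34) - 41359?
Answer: -41359 - √28339/85 ≈ -41361.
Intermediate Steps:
M = 85 (M = 3 + 82 = 85)
x = -50/17 (x = -3 + 1/(85 - 68) = -3 + 1/17 = -50/17 ≈ -2.9412)
X(Q) = -√28339/85 (X(Q) = -√(101 - 50/17)/5 = -√28339/85)
X(34) - 41359 = -√28339/85 - 41359 = -41359 - √28339/85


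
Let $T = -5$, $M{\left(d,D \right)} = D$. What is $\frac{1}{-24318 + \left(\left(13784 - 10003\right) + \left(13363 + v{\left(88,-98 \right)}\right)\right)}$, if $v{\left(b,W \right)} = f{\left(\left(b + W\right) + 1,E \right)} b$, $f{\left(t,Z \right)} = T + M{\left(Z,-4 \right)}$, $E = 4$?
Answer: $- \frac{1}{7966} \approx -0.00012553$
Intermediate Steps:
$f{\left(t,Z \right)} = -9$ ($f{\left(t,Z \right)} = -5 - 4 = -9$)
$v{\left(b,W \right)} = - 9 b$
$\frac{1}{-24318 + \left(\left(13784 - 10003\right) + \left(13363 + v{\left(88,-98 \right)}\right)\right)} = \frac{1}{-24318 + \left(\left(13784 - 10003\right) + \left(13363 - 792\right)\right)} = \frac{1}{-24318 + \left(3781 + \left(13363 - 792\right)\right)} = \frac{1}{-24318 + \left(3781 + 12571\right)} = \frac{1}{-24318 + 16352} = \frac{1}{-7966} = - \frac{1}{7966}$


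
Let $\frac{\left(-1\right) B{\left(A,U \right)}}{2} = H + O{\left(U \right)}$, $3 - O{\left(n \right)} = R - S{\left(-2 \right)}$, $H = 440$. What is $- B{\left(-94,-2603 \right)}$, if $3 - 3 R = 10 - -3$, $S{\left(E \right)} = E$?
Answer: $\frac{2666}{3} \approx 888.67$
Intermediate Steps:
$R = - \frac{10}{3}$ ($R = 1 - \frac{10 - -3}{3} = 1 - \frac{10 + 3}{3} = 1 - \frac{13}{3} = - \frac{10}{3} \approx -3.3333$)
$O{\left(n \right)} = \frac{13}{3}$ ($O{\left(n \right)} = 3 - \left(- \frac{10}{3} - -2\right) = 3 - \left(- \frac{10}{3} + 2\right) = 3 - - \frac{4}{3} = 3 + \frac{4}{3} = \frac{13}{3}$)
$B{\left(A,U \right)} = - \frac{2666}{3}$ ($B{\left(A,U \right)} = - 2 \left(440 + \frac{13}{3}\right) = \left(-2\right) \frac{1333}{3} = - \frac{2666}{3}$)
$- B{\left(-94,-2603 \right)} = \left(-1\right) \left(- \frac{2666}{3}\right) = \frac{2666}{3}$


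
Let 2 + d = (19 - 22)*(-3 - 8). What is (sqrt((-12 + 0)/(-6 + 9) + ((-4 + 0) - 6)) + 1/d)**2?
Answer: -13453/961 + 2*I*sqrt(14)/31 ≈ -13.999 + 0.2414*I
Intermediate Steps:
d = 31 (d = -2 + (19 - 22)*(-3 - 8) = -2 - 3*(-11) = -2 + 33 = 31)
(sqrt((-12 + 0)/(-6 + 9) + ((-4 + 0) - 6)) + 1/d)**2 = (sqrt((-12 + 0)/(-6 + 9) + ((-4 + 0) - 6)) + 1/31)**2 = (sqrt(-12/3 + (-4 - 6)) + 1/31)**2 = (sqrt(-12*1/3 - 10) + 1/31)**2 = (sqrt(-4 - 10) + 1/31)**2 = (sqrt(-14) + 1/31)**2 = (I*sqrt(14) + 1/31)**2 = (1/31 + I*sqrt(14))**2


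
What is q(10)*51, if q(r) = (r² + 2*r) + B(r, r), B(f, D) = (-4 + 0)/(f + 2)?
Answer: 6103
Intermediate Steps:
B(f, D) = -4/(2 + f)
q(r) = r² - 4/(2 + r) + 2*r (q(r) = (r² + 2*r) - 4/(2 + r) = r² - 4/(2 + r) + 2*r)
q(10)*51 = ((-4 + 10*(2 + 10)²)/(2 + 10))*51 = ((-4 + 10*12²)/12)*51 = ((-4 + 10*144)/12)*51 = ((-4 + 1440)/12)*51 = ((1/12)*1436)*51 = (359/3)*51 = 6103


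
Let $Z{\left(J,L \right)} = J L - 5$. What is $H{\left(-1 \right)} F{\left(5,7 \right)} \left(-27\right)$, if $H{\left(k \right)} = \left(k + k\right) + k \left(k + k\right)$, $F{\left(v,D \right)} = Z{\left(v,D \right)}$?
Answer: $0$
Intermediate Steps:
$Z{\left(J,L \right)} = -5 + J L$
$F{\left(v,D \right)} = -5 + D v$ ($F{\left(v,D \right)} = -5 + v D = -5 + D v$)
$H{\left(k \right)} = 2 k + 2 k^{2}$ ($H{\left(k \right)} = 2 k + k 2 k = 2 k + 2 k^{2}$)
$H{\left(-1 \right)} F{\left(5,7 \right)} \left(-27\right) = 2 \left(-1\right) \left(1 - 1\right) \left(-5 + 7 \cdot 5\right) \left(-27\right) = 2 \left(-1\right) 0 \left(-5 + 35\right) \left(-27\right) = 0 \cdot 30 \left(-27\right) = 0 \left(-27\right) = 0$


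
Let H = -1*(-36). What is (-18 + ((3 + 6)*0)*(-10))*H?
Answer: -648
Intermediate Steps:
H = 36
(-18 + ((3 + 6)*0)*(-10))*H = (-18 + ((3 + 6)*0)*(-10))*36 = (-18 + (9*0)*(-10))*36 = (-18 + 0*(-10))*36 = (-18 + 0)*36 = -18*36 = -648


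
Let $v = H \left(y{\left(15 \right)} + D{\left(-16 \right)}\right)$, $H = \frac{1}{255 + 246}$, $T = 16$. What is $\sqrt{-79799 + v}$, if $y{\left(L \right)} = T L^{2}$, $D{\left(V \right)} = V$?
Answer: $\frac{i \sqrt{20027833215}}{501} \approx 282.47 i$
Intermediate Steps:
$H = \frac{1}{501} \approx 0.001996$
$y{\left(L \right)} = 16 L^{2}$
$v = \frac{3584}{501}$ ($v = \frac{16 \cdot 15^{2} - 16}{501} = \frac{16 \cdot 225 - 16}{501} = \frac{3600 - 16}{501} = \frac{1}{501} \cdot 3584 = \frac{3584}{501} \approx 7.1537$)
$\sqrt{-79799 + v} = \sqrt{-79799 + \frac{3584}{501}} = \sqrt{- \frac{39975715}{501}} = \frac{i \sqrt{20027833215}}{501}$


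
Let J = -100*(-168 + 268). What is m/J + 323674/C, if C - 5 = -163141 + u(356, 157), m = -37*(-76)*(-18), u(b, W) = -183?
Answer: 48363601/15703750 ≈ 3.0798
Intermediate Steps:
m = -50616 (m = 2812*(-18) = -50616)
J = -10000 (J = -100*100 = -10000)
C = -163319 (C = 5 + (-163141 - 183) = 5 - 163324 = -163319)
m/J + 323674/C = -50616/(-10000) + 323674/(-163319) = -50616*(-1/10000) + 323674*(-1/163319) = 6327/1250 - 24898/12563 = 48363601/15703750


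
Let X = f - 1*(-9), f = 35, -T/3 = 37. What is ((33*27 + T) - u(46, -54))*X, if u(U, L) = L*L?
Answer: -93984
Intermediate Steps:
T = -111 (T = -3*37 = -111)
u(U, L) = L²
X = 44 (X = 35 - 1*(-9) = 35 + 9 = 44)
((33*27 + T) - u(46, -54))*X = ((33*27 - 111) - 1*(-54)²)*44 = ((891 - 111) - 1*2916)*44 = (780 - 2916)*44 = -2136*44 = -93984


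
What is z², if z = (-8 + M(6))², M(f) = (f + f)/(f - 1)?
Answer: 614656/625 ≈ 983.45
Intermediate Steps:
M(f) = 2*f/(-1 + f) (M(f) = (2*f)/(-1 + f) = 2*f/(-1 + f))
z = 784/25 (z = (-8 + 2*6/(-1 + 6))² = (-8 + 2*6/5)² = (-8 + 2*6*(⅕))² = (-8 + 12/5)² = (-28/5)² = 784/25 ≈ 31.360)
z² = (784/25)² = 614656/625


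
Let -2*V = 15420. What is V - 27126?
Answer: -34836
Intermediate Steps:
V = -7710 (V = -1/2*15420 = -7710)
V - 27126 = -7710 - 27126 = -34836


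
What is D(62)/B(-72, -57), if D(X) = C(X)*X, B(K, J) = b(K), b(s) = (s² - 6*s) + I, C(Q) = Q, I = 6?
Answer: 1922/2811 ≈ 0.68374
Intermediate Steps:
b(s) = 6 + s² - 6*s (b(s) = (s² - 6*s) + 6 = 6 + s² - 6*s)
B(K, J) = 6 + K² - 6*K
D(X) = X² (D(X) = X*X = X²)
D(62)/B(-72, -57) = 62²/(6 + (-72)² - 6*(-72)) = 3844/(6 + 5184 + 432) = 3844/5622 = 3844*(1/5622) = 1922/2811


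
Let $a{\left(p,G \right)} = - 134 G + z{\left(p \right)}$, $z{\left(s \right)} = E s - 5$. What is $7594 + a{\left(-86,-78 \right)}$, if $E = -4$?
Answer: $18385$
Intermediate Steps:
$z{\left(s \right)} = -5 - 4 s$ ($z{\left(s \right)} = - 4 s - 5 = -5 - 4 s$)
$a{\left(p,G \right)} = -5 - 134 G - 4 p$ ($a{\left(p,G \right)} = - 134 G - \left(5 + 4 p\right) = -5 - 134 G - 4 p$)
$7594 + a{\left(-86,-78 \right)} = 7594 - -10791 = 7594 + \left(-5 + 10452 + 344\right) = 7594 + 10791 = 18385$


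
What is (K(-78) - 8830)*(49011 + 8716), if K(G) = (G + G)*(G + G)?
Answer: 895114862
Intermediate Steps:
K(G) = 4*G**2 (K(G) = (2*G)*(2*G) = 4*G**2)
(K(-78) - 8830)*(49011 + 8716) = (4*(-78)**2 - 8830)*(49011 + 8716) = (4*6084 - 8830)*57727 = (24336 - 8830)*57727 = 15506*57727 = 895114862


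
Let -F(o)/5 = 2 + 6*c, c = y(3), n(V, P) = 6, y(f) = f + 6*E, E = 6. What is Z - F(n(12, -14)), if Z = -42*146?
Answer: -4952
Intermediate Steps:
y(f) = 36 + f (y(f) = f + 6*6 = f + 36 = 36 + f)
c = 39 (c = 36 + 3 = 39)
F(o) = -1180 (F(o) = -5*(2 + 6*39) = -5*(2 + 234) = -5*236 = -1180)
Z = -6132
Z - F(n(12, -14)) = -6132 - 1*(-1180) = -6132 + 1180 = -4952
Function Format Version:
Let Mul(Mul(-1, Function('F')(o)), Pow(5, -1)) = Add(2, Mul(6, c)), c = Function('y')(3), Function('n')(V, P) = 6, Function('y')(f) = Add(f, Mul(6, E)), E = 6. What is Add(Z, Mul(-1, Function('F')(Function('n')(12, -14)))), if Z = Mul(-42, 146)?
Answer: -4952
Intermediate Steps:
Function('y')(f) = Add(36, f) (Function('y')(f) = Add(f, Mul(6, 6)) = Add(f, 36) = Add(36, f))
c = 39 (c = Add(36, 3) = 39)
Function('F')(o) = -1180 (Function('F')(o) = Mul(-5, Add(2, Mul(6, 39))) = Mul(-5, Add(2, 234)) = Mul(-5, 236) = -1180)
Z = -6132
Add(Z, Mul(-1, Function('F')(Function('n')(12, -14)))) = Add(-6132, Mul(-1, -1180)) = Add(-6132, 1180) = -4952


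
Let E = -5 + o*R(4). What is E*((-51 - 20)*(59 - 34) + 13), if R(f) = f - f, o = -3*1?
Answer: 8810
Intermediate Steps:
o = -3
R(f) = 0
E = -5 (E = -5 - 3*0 = -5 + 0 = -5)
E*((-51 - 20)*(59 - 34) + 13) = -5*((-51 - 20)*(59 - 34) + 13) = -5*(-71*25 + 13) = -5*(-1775 + 13) = -5*(-1762) = 8810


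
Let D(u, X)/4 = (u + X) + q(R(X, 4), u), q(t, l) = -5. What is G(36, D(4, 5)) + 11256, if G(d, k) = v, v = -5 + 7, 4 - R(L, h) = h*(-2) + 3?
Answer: 11258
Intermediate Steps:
R(L, h) = 1 + 2*h (R(L, h) = 4 - (h*(-2) + 3) = 4 - (-2*h + 3) = 4 - (3 - 2*h) = 4 + (-3 + 2*h) = 1 + 2*h)
v = 2
D(u, X) = -20 + 4*X + 4*u (D(u, X) = 4*((u + X) - 5) = 4*((X + u) - 5) = 4*(-5 + X + u) = -20 + 4*X + 4*u)
G(d, k) = 2
G(36, D(4, 5)) + 11256 = 2 + 11256 = 11258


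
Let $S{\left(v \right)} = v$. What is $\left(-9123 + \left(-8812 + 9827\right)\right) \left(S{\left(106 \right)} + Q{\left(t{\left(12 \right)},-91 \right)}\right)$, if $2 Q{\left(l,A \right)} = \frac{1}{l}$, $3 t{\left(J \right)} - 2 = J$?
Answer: $- \frac{6022217}{7} \approx -8.6032 \cdot 10^{5}$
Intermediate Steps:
$t{\left(J \right)} = \frac{2}{3} + \frac{J}{3}$
$Q{\left(l,A \right)} = \frac{1}{2 l}$
$\left(-9123 + \left(-8812 + 9827\right)\right) \left(S{\left(106 \right)} + Q{\left(t{\left(12 \right)},-91 \right)}\right) = \left(-9123 + \left(-8812 + 9827\right)\right) \left(106 + \frac{1}{2 \left(\frac{2}{3} + \frac{1}{3} \cdot 12\right)}\right) = \left(-9123 + 1015\right) \left(106 + \frac{1}{2 \left(\frac{2}{3} + 4\right)}\right) = - 8108 \left(106 + \frac{1}{2 \cdot \frac{14}{3}}\right) = - 8108 \left(106 + \frac{1}{2} \cdot \frac{3}{14}\right) = - 8108 \left(106 + \frac{3}{28}\right) = \left(-8108\right) \frac{2971}{28} = - \frac{6022217}{7}$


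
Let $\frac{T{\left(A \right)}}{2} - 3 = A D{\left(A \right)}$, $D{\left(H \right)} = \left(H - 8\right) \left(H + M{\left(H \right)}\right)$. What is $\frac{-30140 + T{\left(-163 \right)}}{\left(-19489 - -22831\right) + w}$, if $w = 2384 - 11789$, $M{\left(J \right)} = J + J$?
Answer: $\frac{27289928}{6063} \approx 4501.1$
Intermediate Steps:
$M{\left(J \right)} = 2 J$
$w = -9405$ ($w = 2384 - 11789 = -9405$)
$D{\left(H \right)} = 3 H \left(-8 + H\right)$ ($D{\left(H \right)} = \left(H - 8\right) \left(H + 2 H\right) = \left(-8 + H\right) 3 H = 3 H \left(-8 + H\right)$)
$T{\left(A \right)} = 6 + 6 A^{2} \left(-8 + A\right)$ ($T{\left(A \right)} = 6 + 2 A 3 A \left(-8 + A\right) = 6 + 2 \cdot 3 A^{2} \left(-8 + A\right) = 6 + 6 A^{2} \left(-8 + A\right)$)
$\frac{-30140 + T{\left(-163 \right)}}{\left(-19489 - -22831\right) + w} = \frac{-30140 + \left(6 + 6 \left(-163\right)^{2} \left(-8 - 163\right)\right)}{\left(-19489 - -22831\right) - 9405} = \frac{-30140 + \left(6 + 6 \cdot 26569 \left(-171\right)\right)}{\left(-19489 + 22831\right) - 9405} = \frac{-30140 + \left(6 - 27259794\right)}{3342 - 9405} = \frac{-30140 - 27259788}{-6063} = \left(-27289928\right) \left(- \frac{1}{6063}\right) = \frac{27289928}{6063}$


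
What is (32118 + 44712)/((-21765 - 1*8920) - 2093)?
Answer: -12805/5463 ≈ -2.3439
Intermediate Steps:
(32118 + 44712)/((-21765 - 1*8920) - 2093) = 76830/((-21765 - 8920) - 2093) = 76830/(-30685 - 2093) = 76830/(-32778) = 76830*(-1/32778) = -12805/5463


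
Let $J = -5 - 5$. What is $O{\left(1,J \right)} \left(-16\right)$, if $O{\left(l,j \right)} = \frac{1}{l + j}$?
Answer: $\frac{16}{9} \approx 1.7778$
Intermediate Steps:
$J = -10$ ($J = -5 - 5 = -10$)
$O{\left(l,j \right)} = \frac{1}{j + l}$
$O{\left(1,J \right)} \left(-16\right) = \frac{1}{-10 + 1} \left(-16\right) = \frac{1}{-9} \left(-16\right) = \left(- \frac{1}{9}\right) \left(-16\right) = \frac{16}{9}$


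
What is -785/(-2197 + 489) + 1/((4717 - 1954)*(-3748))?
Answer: 508077602/1105473537 ≈ 0.45960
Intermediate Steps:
-785/(-2197 + 489) + 1/((4717 - 1954)*(-3748)) = -785/(-1708) - 1/3748/2763 = -785*(-1/1708) + (1/2763)*(-1/3748) = 785/1708 - 1/10355724 = 508077602/1105473537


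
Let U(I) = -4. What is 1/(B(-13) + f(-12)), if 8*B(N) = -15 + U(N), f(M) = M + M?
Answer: -8/211 ≈ -0.037915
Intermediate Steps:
f(M) = 2*M
B(N) = -19/8 (B(N) = (-15 - 4)/8 = (1/8)*(-19) = -19/8)
1/(B(-13) + f(-12)) = 1/(-19/8 + 2*(-12)) = 1/(-19/8 - 24) = 1/(-211/8) = -8/211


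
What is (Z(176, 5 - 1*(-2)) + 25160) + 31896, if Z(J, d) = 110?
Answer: 57166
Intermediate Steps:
(Z(176, 5 - 1*(-2)) + 25160) + 31896 = (110 + 25160) + 31896 = 25270 + 31896 = 57166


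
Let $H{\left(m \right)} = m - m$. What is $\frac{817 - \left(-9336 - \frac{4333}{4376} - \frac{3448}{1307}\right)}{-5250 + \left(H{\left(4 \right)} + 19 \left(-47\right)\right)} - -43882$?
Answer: $\frac{1541712756447657}{35134470776} \approx 43880.0$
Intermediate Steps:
$H{\left(m \right)} = 0$
$\frac{817 - \left(-9336 - \frac{4333}{4376} - \frac{3448}{1307}\right)}{-5250 + \left(H{\left(4 \right)} + 19 \left(-47\right)\right)} - -43882 = \frac{817 - \left(-9336 - \frac{4333}{4376} - \frac{3448}{1307}\right)}{-5250 + \left(0 + 19 \left(-47\right)\right)} - -43882 = \frac{817 - \left(-9336 - \frac{4333}{4376} - \frac{3448}{1307}\right)}{-5250 + \left(0 - 893\right)} + 43882 = \frac{817 + \left(9336 - \left(- \frac{3448}{1307} - \frac{4333}{4376}\right)\right)}{-5250 - 893} + 43882 = \frac{817 + \left(9336 - - \frac{20751679}{5719432}\right)}{-6143} + 43882 = \left(817 + \left(9336 + \frac{20751679}{5719432}\right)\right) \left(- \frac{1}{6143}\right) + 43882 = \left(817 + \frac{53417368831}{5719432}\right) \left(- \frac{1}{6143}\right) + 43882 = \frac{58090144775}{5719432} \left(- \frac{1}{6143}\right) + 43882 = - \frac{58090144775}{35134470776} + 43882 = \frac{1541712756447657}{35134470776}$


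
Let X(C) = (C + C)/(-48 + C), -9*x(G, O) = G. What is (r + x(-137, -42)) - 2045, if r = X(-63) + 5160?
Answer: 1042742/333 ≈ 3131.4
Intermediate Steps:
x(G, O) = -G/9
X(C) = 2*C/(-48 + C) (X(C) = (2*C)/(-48 + C) = 2*C/(-48 + C))
r = 190962/37 (r = 2*(-63)/(-48 - 63) + 5160 = 2*(-63)/(-111) + 5160 = 2*(-63)*(-1/111) + 5160 = 42/37 + 5160 = 190962/37 ≈ 5161.1)
(r + x(-137, -42)) - 2045 = (190962/37 - 1/9*(-137)) - 2045 = (190962/37 + 137/9) - 2045 = 1723727/333 - 2045 = 1042742/333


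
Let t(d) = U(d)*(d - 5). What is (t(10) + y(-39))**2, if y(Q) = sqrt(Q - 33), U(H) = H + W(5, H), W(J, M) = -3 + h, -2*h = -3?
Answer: 6937/4 + 510*I*sqrt(2) ≈ 1734.3 + 721.25*I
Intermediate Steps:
h = 3/2 (h = -1/2*(-3) = 3/2 ≈ 1.5000)
W(J, M) = -3/2 (W(J, M) = -3 + 3/2 = -3/2)
U(H) = -3/2 + H (U(H) = H - 3/2 = -3/2 + H)
y(Q) = sqrt(-33 + Q)
t(d) = (-5 + d)*(-3/2 + d) (t(d) = (-3/2 + d)*(d - 5) = (-3/2 + d)*(-5 + d) = (-5 + d)*(-3/2 + d))
(t(10) + y(-39))**2 = ((-5 + 10)*(-3 + 2*10)/2 + sqrt(-33 - 39))**2 = ((1/2)*5*(-3 + 20) + sqrt(-72))**2 = ((1/2)*5*17 + 6*I*sqrt(2))**2 = (85/2 + 6*I*sqrt(2))**2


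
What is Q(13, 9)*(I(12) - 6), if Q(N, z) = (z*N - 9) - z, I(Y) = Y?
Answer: 594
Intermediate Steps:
Q(N, z) = -9 - z + N*z (Q(N, z) = (N*z - 9) - z = (-9 + N*z) - z = -9 - z + N*z)
Q(13, 9)*(I(12) - 6) = (-9 - 1*9 + 13*9)*(12 - 6) = (-9 - 9 + 117)*6 = 99*6 = 594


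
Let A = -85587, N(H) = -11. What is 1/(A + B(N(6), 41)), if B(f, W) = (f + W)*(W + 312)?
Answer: -1/74997 ≈ -1.3334e-5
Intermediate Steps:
B(f, W) = (312 + W)*(W + f) (B(f, W) = (W + f)*(312 + W) = (312 + W)*(W + f))
1/(A + B(N(6), 41)) = 1/(-85587 + (41² + 312*41 + 312*(-11) + 41*(-11))) = 1/(-85587 + (1681 + 12792 - 3432 - 451)) = 1/(-85587 + 10590) = 1/(-74997) = -1/74997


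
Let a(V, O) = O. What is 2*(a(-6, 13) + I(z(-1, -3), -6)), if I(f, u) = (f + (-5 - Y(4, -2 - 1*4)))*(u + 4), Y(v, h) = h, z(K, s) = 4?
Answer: 6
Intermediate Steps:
I(f, u) = (1 + f)*(4 + u) (I(f, u) = (f + (-5 - (-2 - 1*4)))*(u + 4) = (f + (-5 - (-2 - 4)))*(4 + u) = (f + (-5 - 1*(-6)))*(4 + u) = (f + (-5 + 6))*(4 + u) = (f + 1)*(4 + u) = (1 + f)*(4 + u))
2*(a(-6, 13) + I(z(-1, -3), -6)) = 2*(13 + (4 - 6 + 4*4 + 4*(-6))) = 2*(13 + (4 - 6 + 16 - 24)) = 2*(13 - 10) = 2*3 = 6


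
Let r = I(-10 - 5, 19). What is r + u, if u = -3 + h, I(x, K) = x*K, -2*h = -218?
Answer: -179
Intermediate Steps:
h = 109 (h = -1/2*(-218) = 109)
I(x, K) = K*x
u = 106 (u = -3 + 109 = 106)
r = -285 (r = 19*(-10 - 5) = 19*(-15) = -285)
r + u = -285 + 106 = -179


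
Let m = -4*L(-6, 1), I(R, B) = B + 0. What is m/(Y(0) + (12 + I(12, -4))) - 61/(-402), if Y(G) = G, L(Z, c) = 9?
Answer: -874/201 ≈ -4.3483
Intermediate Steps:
I(R, B) = B
m = -36 (m = -4*9 = -36)
m/(Y(0) + (12 + I(12, -4))) - 61/(-402) = -36/(0 + (12 - 4)) - 61/(-402) = -36/(0 + 8) - 61*(-1/402) = -36/8 + 61/402 = -36*⅛ + 61/402 = -9/2 + 61/402 = -874/201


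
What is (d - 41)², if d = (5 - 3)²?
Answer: 1369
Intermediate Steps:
d = 4 (d = 2² = 4)
(d - 41)² = (4 - 41)² = (-37)² = 1369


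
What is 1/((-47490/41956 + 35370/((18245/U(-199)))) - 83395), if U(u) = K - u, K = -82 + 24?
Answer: -76548722/6362943146243 ≈ -1.2030e-5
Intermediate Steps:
K = -58
U(u) = -58 - u
1/((-47490/41956 + 35370/((18245/U(-199)))) - 83395) = 1/((-47490/41956 + 35370/((18245/(-58 - 1*(-199))))) - 83395) = 1/((-47490*1/41956 + 35370/((18245/(-58 + 199)))) - 83395) = 1/((-23745/20978 + 35370/((18245/141))) - 83395) = 1/((-23745/20978 + 35370/((18245*(1/141)))) - 83395) = 1/((-23745/20978 + 35370/(18245/141)) - 83395) = 1/((-23745/20978 + 35370*(141/18245)) - 83395) = 1/((-23745/20978 + 997434/3649) - 83395) = 1/(20837524947/76548722 - 83395) = 1/(-6362943146243/76548722) = -76548722/6362943146243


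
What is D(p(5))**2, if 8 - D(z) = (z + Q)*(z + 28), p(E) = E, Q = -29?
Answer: 640000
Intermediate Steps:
D(z) = 8 - (-29 + z)*(28 + z) (D(z) = 8 - (z - 29)*(z + 28) = 8 - (-29 + z)*(28 + z))
D(p(5))**2 = (820 + 5 - 1*5**2)**2 = (820 + 5 - 1*25)**2 = (820 + 5 - 25)**2 = 800**2 = 640000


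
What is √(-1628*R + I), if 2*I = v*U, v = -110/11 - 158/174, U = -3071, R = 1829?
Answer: I*√89643078966/174 ≈ 1720.7*I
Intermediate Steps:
v = -949/87 (v = -110*1/11 - 158*1/174 = -10 - 79/87 = -949/87 ≈ -10.908)
I = 2914379/174 (I = (-949/87*(-3071))/2 = (½)*(2914379/87) = 2914379/174 ≈ 16749.)
√(-1628*R + I) = √(-1628*1829 + 2914379/174) = √(-2977612 + 2914379/174) = √(-515190109/174) = I*√89643078966/174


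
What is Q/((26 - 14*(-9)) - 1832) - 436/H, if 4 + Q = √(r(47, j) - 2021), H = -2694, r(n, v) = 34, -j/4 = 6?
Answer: 10323/62860 - I*√1987/1680 ≈ 0.16422 - 0.026533*I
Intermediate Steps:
j = -24 (j = -4*6 = -24)
Q = -4 + I*√1987 (Q = -4 + √(34 - 2021) = -4 + √(-1987) = -4 + I*√1987 ≈ -4.0 + 44.576*I)
Q/((26 - 14*(-9)) - 1832) - 436/H = (-4 + I*√1987)/((26 - 14*(-9)) - 1832) - 436/(-2694) = (-4 + I*√1987)/((26 + 126) - 1832) - 436*(-1/2694) = (-4 + I*√1987)/(152 - 1832) + 218/1347 = (-4 + I*√1987)/(-1680) + 218/1347 = (-4 + I*√1987)*(-1/1680) + 218/1347 = (1/420 - I*√1987/1680) + 218/1347 = 10323/62860 - I*√1987/1680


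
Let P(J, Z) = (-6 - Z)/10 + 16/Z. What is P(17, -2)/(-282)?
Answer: 7/235 ≈ 0.029787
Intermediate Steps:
P(J, Z) = -3/5 + 16/Z - Z/10 (P(J, Z) = (-6 - Z)*(1/10) + 16/Z = (-3/5 - Z/10) + 16/Z = -3/5 + 16/Z - Z/10)
P(17, -2)/(-282) = ((1/10)*(160 - 1*(-2)*(6 - 2))/(-2))/(-282) = ((1/10)*(-1/2)*(160 - 1*(-2)*4))*(-1/282) = ((1/10)*(-1/2)*(160 + 8))*(-1/282) = ((1/10)*(-1/2)*168)*(-1/282) = -42/5*(-1/282) = 7/235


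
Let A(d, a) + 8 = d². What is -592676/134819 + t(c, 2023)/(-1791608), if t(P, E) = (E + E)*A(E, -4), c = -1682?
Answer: -159531477067083/17253057068 ≈ -9246.6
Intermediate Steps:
A(d, a) = -8 + d²
t(P, E) = 2*E*(-8 + E²) (t(P, E) = (E + E)*(-8 + E²) = (2*E)*(-8 + E²) = 2*E*(-8 + E²))
-592676/134819 + t(c, 2023)/(-1791608) = -592676/134819 + (2*2023*(-8 + 2023²))/(-1791608) = -592676*1/134819 + (2*2023*(-8 + 4092529))*(-1/1791608) = -592676/134819 + (2*2023*4092521)*(-1/1791608) = -592676/134819 + 16558339966*(-1/1791608) = -592676/134819 - 1182738569/127972 = -159531477067083/17253057068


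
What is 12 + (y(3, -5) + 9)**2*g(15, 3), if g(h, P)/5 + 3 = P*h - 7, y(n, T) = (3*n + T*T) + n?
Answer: 370312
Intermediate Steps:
y(n, T) = T**2 + 4*n (y(n, T) = (3*n + T**2) + n = (T**2 + 3*n) + n = T**2 + 4*n)
g(h, P) = -50 + 5*P*h (g(h, P) = -15 + 5*(P*h - 7) = -15 + 5*(-7 + P*h) = -15 + (-35 + 5*P*h) = -50 + 5*P*h)
12 + (y(3, -5) + 9)**2*g(15, 3) = 12 + (((-5)**2 + 4*3) + 9)**2*(-50 + 5*3*15) = 12 + ((25 + 12) + 9)**2*(-50 + 225) = 12 + (37 + 9)**2*175 = 12 + 46**2*175 = 12 + 2116*175 = 12 + 370300 = 370312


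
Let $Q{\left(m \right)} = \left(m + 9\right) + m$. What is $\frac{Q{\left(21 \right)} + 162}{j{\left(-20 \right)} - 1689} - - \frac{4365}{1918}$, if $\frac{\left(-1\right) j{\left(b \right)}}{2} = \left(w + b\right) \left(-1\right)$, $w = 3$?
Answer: $\frac{7112361}{3304714} \approx 2.1522$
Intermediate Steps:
$j{\left(b \right)} = 6 + 2 b$ ($j{\left(b \right)} = - 2 \left(3 + b\right) \left(-1\right) = - 2 \left(-3 - b\right) = 6 + 2 b$)
$Q{\left(m \right)} = 9 + 2 m$ ($Q{\left(m \right)} = \left(9 + m\right) + m = 9 + 2 m$)
$\frac{Q{\left(21 \right)} + 162}{j{\left(-20 \right)} - 1689} - - \frac{4365}{1918} = \frac{\left(9 + 2 \cdot 21\right) + 162}{\left(6 + 2 \left(-20\right)\right) - 1689} - - \frac{4365}{1918} = \frac{\left(9 + 42\right) + 162}{\left(6 - 40\right) - 1689} - \left(-4365\right) \frac{1}{1918} = \frac{51 + 162}{-34 - 1689} - - \frac{4365}{1918} = \frac{213}{-1723} + \frac{4365}{1918} = 213 \left(- \frac{1}{1723}\right) + \frac{4365}{1918} = - \frac{213}{1723} + \frac{4365}{1918} = \frac{7112361}{3304714}$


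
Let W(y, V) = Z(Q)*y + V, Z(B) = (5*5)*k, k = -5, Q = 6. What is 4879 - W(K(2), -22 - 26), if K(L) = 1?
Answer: 5052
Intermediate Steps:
Z(B) = -125 (Z(B) = (5*5)*(-5) = 25*(-5) = -125)
W(y, V) = V - 125*y (W(y, V) = -125*y + V = V - 125*y)
4879 - W(K(2), -22 - 26) = 4879 - ((-22 - 26) - 125*1) = 4879 - (-48 - 125) = 4879 - 1*(-173) = 4879 + 173 = 5052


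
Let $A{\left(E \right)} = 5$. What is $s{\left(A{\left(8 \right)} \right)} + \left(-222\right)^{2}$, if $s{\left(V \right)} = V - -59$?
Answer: $49348$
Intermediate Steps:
$s{\left(V \right)} = 59 + V$ ($s{\left(V \right)} = V + 59 = 59 + V$)
$s{\left(A{\left(8 \right)} \right)} + \left(-222\right)^{2} = \left(59 + 5\right) + \left(-222\right)^{2} = 64 + 49284 = 49348$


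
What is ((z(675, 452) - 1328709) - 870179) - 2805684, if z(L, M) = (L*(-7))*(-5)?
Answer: -4980947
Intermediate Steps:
z(L, M) = 35*L (z(L, M) = -7*L*(-5) = 35*L)
((z(675, 452) - 1328709) - 870179) - 2805684 = ((35*675 - 1328709) - 870179) - 2805684 = ((23625 - 1328709) - 870179) - 2805684 = (-1305084 - 870179) - 2805684 = -2175263 - 2805684 = -4980947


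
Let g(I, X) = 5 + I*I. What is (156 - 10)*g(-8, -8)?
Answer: 10074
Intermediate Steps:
g(I, X) = 5 + I²
(156 - 10)*g(-8, -8) = (156 - 10)*(5 + (-8)²) = 146*(5 + 64) = 146*69 = 10074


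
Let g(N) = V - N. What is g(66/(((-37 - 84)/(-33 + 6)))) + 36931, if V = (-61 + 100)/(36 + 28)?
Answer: 25989485/704 ≈ 36917.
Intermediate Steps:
V = 39/64 ≈ 0.60938
g(N) = 39/64 - N
g(66/(((-37 - 84)/(-33 + 6)))) + 36931 = (39/64 - 66/((-37 - 84)/(-33 + 6))) + 36931 = (39/64 - 66/((-121/(-27)))) + 36931 = (39/64 - 66/((-121*(-1/27)))) + 36931 = (39/64 - 66/121/27) + 36931 = (39/64 - 66*27/121) + 36931 = (39/64 - 1*162/11) + 36931 = (39/64 - 162/11) + 36931 = -9939/704 + 36931 = 25989485/704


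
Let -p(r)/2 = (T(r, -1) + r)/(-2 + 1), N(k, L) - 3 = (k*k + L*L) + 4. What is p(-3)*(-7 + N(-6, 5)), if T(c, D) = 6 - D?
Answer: 488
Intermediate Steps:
N(k, L) = 7 + L**2 + k**2 (N(k, L) = 3 + ((k*k + L*L) + 4) = 3 + ((k**2 + L**2) + 4) = 3 + ((L**2 + k**2) + 4) = 3 + (4 + L**2 + k**2) = 7 + L**2 + k**2)
p(r) = 14 + 2*r (p(r) = -2*((6 - 1*(-1)) + r)/(-2 + 1) = -2*((6 + 1) + r)/(-1) = -2*(7 + r)*(-1) = -2*(-7 - r) = 14 + 2*r)
p(-3)*(-7 + N(-6, 5)) = (14 + 2*(-3))*(-7 + (7 + 5**2 + (-6)**2)) = (14 - 6)*(-7 + (7 + 25 + 36)) = 8*(-7 + 68) = 8*61 = 488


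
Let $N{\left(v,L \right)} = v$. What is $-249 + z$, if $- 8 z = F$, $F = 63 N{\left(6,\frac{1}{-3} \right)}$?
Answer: $- \frac{1185}{4} \approx -296.25$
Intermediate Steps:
$F = 378$ ($F = 63 \cdot 6 = 378$)
$z = - \frac{189}{4}$ ($z = \left(- \frac{1}{8}\right) 378 = - \frac{189}{4} \approx -47.25$)
$-249 + z = -249 - \frac{189}{4} = - \frac{1185}{4}$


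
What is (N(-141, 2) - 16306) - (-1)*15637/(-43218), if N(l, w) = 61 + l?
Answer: -708185785/43218 ≈ -16386.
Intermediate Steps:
(N(-141, 2) - 16306) - (-1)*15637/(-43218) = ((61 - 141) - 16306) - (-1)*15637/(-43218) = (-80 - 16306) - (-1)*15637*(-1/43218) = -16386 - (-1)*(-15637)/43218 = -16386 - 1*15637/43218 = -16386 - 15637/43218 = -708185785/43218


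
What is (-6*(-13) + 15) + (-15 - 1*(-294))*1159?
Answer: 323454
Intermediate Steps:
(-6*(-13) + 15) + (-15 - 1*(-294))*1159 = (78 + 15) + (-15 + 294)*1159 = 93 + 279*1159 = 93 + 323361 = 323454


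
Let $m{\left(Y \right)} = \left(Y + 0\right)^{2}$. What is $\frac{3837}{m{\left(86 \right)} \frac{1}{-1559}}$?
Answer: $- \frac{5981883}{7396} \approx -808.8$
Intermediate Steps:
$m{\left(Y \right)} = Y^{2}$
$\frac{3837}{m{\left(86 \right)} \frac{1}{-1559}} = \frac{3837}{86^{2} \frac{1}{-1559}} = \frac{3837}{7396 \left(- \frac{1}{1559}\right)} = \frac{3837}{- \frac{7396}{1559}} = 3837 \left(- \frac{1559}{7396}\right) = - \frac{5981883}{7396}$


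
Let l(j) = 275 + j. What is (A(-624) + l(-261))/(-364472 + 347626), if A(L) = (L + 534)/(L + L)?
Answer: -2927/3503968 ≈ -0.00083534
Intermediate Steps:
A(L) = (534 + L)/(2*L) (A(L) = (534 + L)/((2*L)) = (534 + L)*(1/(2*L)) = (534 + L)/(2*L))
(A(-624) + l(-261))/(-364472 + 347626) = ((½)*(534 - 624)/(-624) + (275 - 261))/(-364472 + 347626) = ((½)*(-1/624)*(-90) + 14)/(-16846) = (15/208 + 14)*(-1/16846) = (2927/208)*(-1/16846) = -2927/3503968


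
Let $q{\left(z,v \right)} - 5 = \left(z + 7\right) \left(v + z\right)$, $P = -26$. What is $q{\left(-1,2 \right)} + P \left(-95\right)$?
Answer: $2481$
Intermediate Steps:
$q{\left(z,v \right)} = 5 + \left(7 + z\right) \left(v + z\right)$ ($q{\left(z,v \right)} = 5 + \left(z + 7\right) \left(v + z\right) = 5 + \left(7 + z\right) \left(v + z\right)$)
$q{\left(-1,2 \right)} + P \left(-95\right) = \left(5 + \left(-1\right)^{2} + 7 \cdot 2 + 7 \left(-1\right) + 2 \left(-1\right)\right) - -2470 = \left(5 + 1 + 14 - 7 - 2\right) + 2470 = 11 + 2470 = 2481$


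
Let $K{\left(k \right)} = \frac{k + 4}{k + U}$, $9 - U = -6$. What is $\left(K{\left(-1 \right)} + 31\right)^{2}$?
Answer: $\frac{190969}{196} \approx 974.33$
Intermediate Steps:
$U = 15$ ($U = 9 - -6 = 9 + 6 = 15$)
$K{\left(k \right)} = \frac{4 + k}{15 + k}$ ($K{\left(k \right)} = \frac{k + 4}{k + 15} = \frac{4 + k}{15 + k}$)
$\left(K{\left(-1 \right)} + 31\right)^{2} = \left(\frac{4 - 1}{15 - 1} + 31\right)^{2} = \left(\frac{1}{14} \cdot 3 + 31\right)^{2} = \left(\frac{3}{14} + 31\right)^{2} = \left(\frac{437}{14}\right)^{2} = \frac{190969}{196}$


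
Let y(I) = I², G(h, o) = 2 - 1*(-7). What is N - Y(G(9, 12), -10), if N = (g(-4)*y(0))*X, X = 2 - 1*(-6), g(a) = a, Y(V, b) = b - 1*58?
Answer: 68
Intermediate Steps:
G(h, o) = 9 (G(h, o) = 2 + 7 = 9)
Y(V, b) = -58 + b (Y(V, b) = b - 58 = -58 + b)
X = 8 (X = 2 + 6 = 8)
N = 0 (N = -4*0²*8 = -4*0*8 = 0*8 = 0)
N - Y(G(9, 12), -10) = 0 - (-58 - 10) = 0 - 1*(-68) = 0 + 68 = 68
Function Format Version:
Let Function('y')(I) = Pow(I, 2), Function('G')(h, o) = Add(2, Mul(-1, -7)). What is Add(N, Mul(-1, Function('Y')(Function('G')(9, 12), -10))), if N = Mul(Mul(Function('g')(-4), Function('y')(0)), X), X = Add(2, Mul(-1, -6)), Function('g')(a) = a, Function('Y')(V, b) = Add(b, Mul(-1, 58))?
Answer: 68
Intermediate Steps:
Function('G')(h, o) = 9 (Function('G')(h, o) = Add(2, 7) = 9)
Function('Y')(V, b) = Add(-58, b) (Function('Y')(V, b) = Add(b, -58) = Add(-58, b))
X = 8 (X = Add(2, 6) = 8)
N = 0 (N = Mul(Mul(-4, Pow(0, 2)), 8) = Mul(Mul(-4, 0), 8) = Mul(0, 8) = 0)
Add(N, Mul(-1, Function('Y')(Function('G')(9, 12), -10))) = Add(0, Mul(-1, Add(-58, -10))) = Add(0, Mul(-1, -68)) = Add(0, 68) = 68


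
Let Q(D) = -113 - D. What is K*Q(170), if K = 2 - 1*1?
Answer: -283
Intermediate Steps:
K = 1 (K = 2 - 1 = 1)
K*Q(170) = 1*(-113 - 1*170) = 1*(-113 - 170) = 1*(-283) = -283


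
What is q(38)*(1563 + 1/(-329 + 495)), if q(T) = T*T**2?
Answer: 7118517124/83 ≈ 8.5765e+7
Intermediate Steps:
q(T) = T**3
q(38)*(1563 + 1/(-329 + 495)) = 38**3*(1563 + 1/(-329 + 495)) = 54872*(1563 + 1/166) = 54872*(259459/166) = 7118517124/83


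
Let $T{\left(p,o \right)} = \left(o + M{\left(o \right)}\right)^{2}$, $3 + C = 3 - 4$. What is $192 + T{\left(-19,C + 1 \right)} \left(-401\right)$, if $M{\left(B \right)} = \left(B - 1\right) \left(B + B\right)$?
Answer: $-176649$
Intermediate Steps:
$C = -4$ ($C = -3 + \left(3 - 4\right) = -3 - 1 = -4$)
$M{\left(B \right)} = 2 B \left(-1 + B\right)$ ($M{\left(B \right)} = \left(-1 + B\right) 2 B = 2 B \left(-1 + B\right)$)
$T{\left(p,o \right)} = \left(o + 2 o \left(-1 + o\right)\right)^{2}$
$192 + T{\left(-19,C + 1 \right)} \left(-401\right) = 192 + \left(-4 + 1\right)^{2} \left(-1 + 2 \left(-4 + 1\right)\right)^{2} \left(-401\right) = 192 + \left(-3\right)^{2} \left(-1 + 2 \left(-3\right)\right)^{2} \left(-401\right) = 192 + 9 \left(-1 - 6\right)^{2} \left(-401\right) = 192 + 9 \left(-7\right)^{2} \left(-401\right) = 192 + 9 \cdot 49 \left(-401\right) = 192 + 441 \left(-401\right) = 192 - 176841 = -176649$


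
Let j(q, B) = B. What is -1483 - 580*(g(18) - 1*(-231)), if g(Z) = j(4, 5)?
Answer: -138363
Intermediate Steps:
g(Z) = 5
-1483 - 580*(g(18) - 1*(-231)) = -1483 - 580*(5 - 1*(-231)) = -1483 - 580*(5 + 231) = -1483 - 580*236 = -1483 - 136880 = -138363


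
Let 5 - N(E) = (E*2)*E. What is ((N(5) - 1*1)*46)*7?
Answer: -14812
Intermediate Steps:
N(E) = 5 - 2*E² (N(E) = 5 - E*2*E = 5 - 2*E*E = 5 - 2*E²)
((N(5) - 1*1)*46)*7 = (((5 - 2*5²) - 1*1)*46)*7 = (((5 - 2*25) - 1)*46)*7 = (((5 - 50) - 1)*46)*7 = ((-45 - 1)*46)*7 = -46*46*7 = -2116*7 = -14812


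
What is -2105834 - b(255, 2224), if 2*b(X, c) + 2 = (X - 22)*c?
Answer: -2364929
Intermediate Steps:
b(X, c) = -1 + c*(-22 + X)/2 (b(X, c) = -1 + ((X - 22)*c)/2 = -1 + ((-22 + X)*c)/2 = -1 + (c*(-22 + X))/2 = -1 + c*(-22 + X)/2)
-2105834 - b(255, 2224) = -2105834 - (-1 - 11*2224 + (1/2)*255*2224) = -2105834 - (-1 - 24464 + 283560) = -2105834 - 1*259095 = -2105834 - 259095 = -2364929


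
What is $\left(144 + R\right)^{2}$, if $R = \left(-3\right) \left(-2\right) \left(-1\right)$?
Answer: $19044$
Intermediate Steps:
$R = -6$ ($R = 6 \left(-1\right) = -6$)
$\left(144 + R\right)^{2} = \left(144 - 6\right)^{2} = 138^{2} = 19044$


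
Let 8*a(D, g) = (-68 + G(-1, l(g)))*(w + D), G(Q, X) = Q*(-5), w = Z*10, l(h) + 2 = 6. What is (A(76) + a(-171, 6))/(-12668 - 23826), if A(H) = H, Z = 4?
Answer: -8861/291952 ≈ -0.030351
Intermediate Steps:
l(h) = 4 (l(h) = -2 + 6 = 4)
w = 40 (w = 4*10 = 40)
G(Q, X) = -5*Q
a(D, g) = -315 - 63*D/8 (a(D, g) = ((-68 - 5*(-1))*(40 + D))/8 = ((-68 + 5)*(40 + D))/8 = (-63*(40 + D))/8 = (-2520 - 63*D)/8 = -315 - 63*D/8)
(A(76) + a(-171, 6))/(-12668 - 23826) = (76 + (-315 - 63/8*(-171)))/(-12668 - 23826) = (76 + (-315 + 10773/8))/(-36494) = (76 + 8253/8)*(-1/36494) = (8861/8)*(-1/36494) = -8861/291952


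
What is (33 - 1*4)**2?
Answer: 841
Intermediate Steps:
(33 - 1*4)**2 = (33 - 4)**2 = 29**2 = 841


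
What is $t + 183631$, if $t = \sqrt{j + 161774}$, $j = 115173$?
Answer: $183631 + \sqrt{276947} \approx 1.8416 \cdot 10^{5}$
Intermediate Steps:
$t = \sqrt{276947}$ ($t = \sqrt{115173 + 161774} = \sqrt{276947} \approx 526.26$)
$t + 183631 = \sqrt{276947} + 183631 = 183631 + \sqrt{276947}$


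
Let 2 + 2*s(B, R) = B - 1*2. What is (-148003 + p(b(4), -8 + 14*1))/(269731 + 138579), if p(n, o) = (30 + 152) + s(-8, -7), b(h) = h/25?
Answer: -147827/408310 ≈ -0.36205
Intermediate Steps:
s(B, R) = -2 + B/2 (s(B, R) = -1 + (B - 1*2)/2 = -1 + (B - 2)/2 = -1 + (-2 + B)/2 = -1 + (-1 + B/2) = -2 + B/2)
b(h) = h/25 (b(h) = h*(1/25) = h/25)
p(n, o) = 176 (p(n, o) = (30 + 152) + (-2 + (1/2)*(-8)) = 182 + (-2 - 4) = 182 - 6 = 176)
(-148003 + p(b(4), -8 + 14*1))/(269731 + 138579) = (-148003 + 176)/(269731 + 138579) = -147827/408310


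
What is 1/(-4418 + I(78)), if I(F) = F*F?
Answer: 1/1666 ≈ 0.00060024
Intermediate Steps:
I(F) = F²
1/(-4418 + I(78)) = 1/(-4418 + 78²) = 1/(-4418 + 6084) = 1/1666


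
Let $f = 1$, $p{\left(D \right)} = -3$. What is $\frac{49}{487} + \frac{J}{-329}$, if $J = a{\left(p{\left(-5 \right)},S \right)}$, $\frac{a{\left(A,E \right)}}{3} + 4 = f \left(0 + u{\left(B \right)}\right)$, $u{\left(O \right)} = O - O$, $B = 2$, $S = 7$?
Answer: $\frac{21965}{160223} \approx 0.13709$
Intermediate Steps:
$u{\left(O \right)} = 0$
$a{\left(A,E \right)} = -12$ ($a{\left(A,E \right)} = -12 + 3 \cdot 1 \left(0 + 0\right) = -12 + 3 \cdot 1 \cdot 0 = -12 + 3 \cdot 0 = -12 + 0 = -12$)
$J = -12$
$\frac{49}{487} + \frac{J}{-329} = \frac{49}{487} - \frac{12}{-329} = 49 \cdot \frac{1}{487} - - \frac{12}{329} = \frac{49}{487} + \frac{12}{329} = \frac{21965}{160223}$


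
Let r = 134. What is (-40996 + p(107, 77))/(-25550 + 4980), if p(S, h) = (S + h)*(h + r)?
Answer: 1086/10285 ≈ 0.10559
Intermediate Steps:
p(S, h) = (134 + h)*(S + h) (p(S, h) = (S + h)*(h + 134) = (S + h)*(134 + h) = (134 + h)*(S + h))
(-40996 + p(107, 77))/(-25550 + 4980) = (-40996 + (77² + 134*107 + 134*77 + 107*77))/(-25550 + 4980) = (-40996 + (5929 + 14338 + 10318 + 8239))/(-20570) = (-40996 + 38824)*(-1/20570) = -2172*(-1/20570) = 1086/10285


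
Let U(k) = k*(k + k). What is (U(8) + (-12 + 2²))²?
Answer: 14400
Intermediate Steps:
U(k) = 2*k² (U(k) = k*(2*k) = 2*k²)
(U(8) + (-12 + 2²))² = (2*8² + (-12 + 2²))² = (2*64 + (-12 + 4))² = (128 - 8)² = 120² = 14400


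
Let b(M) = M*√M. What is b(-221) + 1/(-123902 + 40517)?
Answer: -1/83385 - 221*I*√221 ≈ -1.1993e-5 - 3285.4*I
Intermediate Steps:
b(M) = M^(3/2)
b(-221) + 1/(-123902 + 40517) = (-221)^(3/2) + 1/(-123902 + 40517) = -221*I*√221 + 1/(-83385) = -221*I*√221 - 1/83385 = -1/83385 - 221*I*√221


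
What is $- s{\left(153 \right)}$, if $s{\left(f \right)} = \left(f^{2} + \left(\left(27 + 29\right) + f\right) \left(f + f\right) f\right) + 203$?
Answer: $-9808574$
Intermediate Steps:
$s{\left(f \right)} = 203 + f^{2} + 2 f^{2} \left(56 + f\right)$ ($s{\left(f \right)} = \left(f^{2} + \left(56 + f\right) 2 f f\right) + 203 = \left(f^{2} + 2 f \left(56 + f\right) f\right) + 203 = \left(f^{2} + 2 f^{2} \left(56 + f\right)\right) + 203 = 203 + f^{2} + 2 f^{2} \left(56 + f\right)$)
$- s{\left(153 \right)} = - (203 + 2 \cdot 153^{3} + 113 \cdot 153^{2}) = - (203 + 2 \cdot 3581577 + 113 \cdot 23409) = - (203 + 7163154 + 2645217) = \left(-1\right) 9808574 = -9808574$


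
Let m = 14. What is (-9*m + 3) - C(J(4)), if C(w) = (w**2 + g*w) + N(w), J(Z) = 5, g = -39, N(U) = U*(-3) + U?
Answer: 57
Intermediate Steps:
N(U) = -2*U (N(U) = -3*U + U = -2*U)
C(w) = w**2 - 41*w (C(w) = (w**2 - 39*w) - 2*w = w**2 - 41*w)
(-9*m + 3) - C(J(4)) = (-9*14 + 3) - 5*(-41 + 5) = (-126 + 3) - 5*(-36) = -123 - 1*(-180) = -123 + 180 = 57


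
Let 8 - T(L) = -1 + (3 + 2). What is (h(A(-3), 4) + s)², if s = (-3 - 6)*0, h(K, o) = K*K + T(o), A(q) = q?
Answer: 169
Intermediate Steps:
T(L) = 4 (T(L) = 8 - (-1 + (3 + 2)) = 8 - (-1 + 5) = 8 - 1*4 = 8 - 4 = 4)
h(K, o) = 4 + K² (h(K, o) = K*K + 4 = K² + 4 = 4 + K²)
s = 0 (s = -9*0 = 0)
(h(A(-3), 4) + s)² = ((4 + (-3)²) + 0)² = ((4 + 9) + 0)² = (13 + 0)² = 13² = 169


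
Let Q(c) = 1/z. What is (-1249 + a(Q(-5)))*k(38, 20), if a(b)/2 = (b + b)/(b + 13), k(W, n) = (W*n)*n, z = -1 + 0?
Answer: -56969600/3 ≈ -1.8990e+7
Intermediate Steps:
z = -1
k(W, n) = W*n**2
Q(c) = -1 (Q(c) = 1/(-1) = -1)
a(b) = 4*b/(13 + b) (a(b) = 2*((b + b)/(b + 13)) = 2*((2*b)/(13 + b)) = 2*(2*b/(13 + b)) = 4*b/(13 + b))
(-1249 + a(Q(-5)))*k(38, 20) = (-1249 + 4*(-1)/(13 - 1))*(38*20**2) = (-1249 + 4*(-1)/12)*(38*400) = (-1249 + 4*(-1)*(1/12))*15200 = (-1249 - 1/3)*15200 = -3748/3*15200 = -56969600/3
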